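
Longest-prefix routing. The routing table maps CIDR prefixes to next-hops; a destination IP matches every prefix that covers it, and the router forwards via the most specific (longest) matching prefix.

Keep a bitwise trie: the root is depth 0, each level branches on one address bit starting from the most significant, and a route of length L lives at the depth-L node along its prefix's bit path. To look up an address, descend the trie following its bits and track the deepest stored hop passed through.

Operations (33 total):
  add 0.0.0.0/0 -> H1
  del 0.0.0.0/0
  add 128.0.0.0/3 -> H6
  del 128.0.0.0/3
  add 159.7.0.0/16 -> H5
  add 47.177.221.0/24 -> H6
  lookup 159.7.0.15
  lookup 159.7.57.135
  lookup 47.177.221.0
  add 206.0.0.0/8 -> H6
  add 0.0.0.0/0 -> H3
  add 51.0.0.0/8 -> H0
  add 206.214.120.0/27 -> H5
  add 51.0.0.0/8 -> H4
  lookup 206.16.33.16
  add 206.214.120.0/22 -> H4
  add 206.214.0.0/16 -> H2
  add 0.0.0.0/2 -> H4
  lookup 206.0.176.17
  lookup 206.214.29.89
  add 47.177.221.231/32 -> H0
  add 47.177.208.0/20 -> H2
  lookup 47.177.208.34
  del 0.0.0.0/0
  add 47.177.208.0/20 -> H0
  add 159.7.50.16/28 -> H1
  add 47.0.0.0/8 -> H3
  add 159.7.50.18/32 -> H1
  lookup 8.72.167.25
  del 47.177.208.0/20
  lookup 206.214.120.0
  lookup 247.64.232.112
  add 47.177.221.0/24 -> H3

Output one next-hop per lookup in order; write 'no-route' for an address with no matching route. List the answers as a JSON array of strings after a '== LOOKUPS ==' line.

Apply in order:
  + 0.0.0.0/0 (H1) depth=0
  - 0.0.0.0/0 clear@0
  + 128.0.0.0/3 (H6) depth=3
  - 128.0.0.0/3 clear@3
  + 159.7.0.0/16 (H5) depth=16
  + 47.177.221.0/24 (H6) depth=24
  Q 159.7.0.15: descend 1001111100000111 ; hops seen [H5] ; pick H5
  Q 159.7.57.135: descend 1001111100000111 ; hops seen [H5] ; pick H5
  Q 47.177.221.0: descend 001011111011000111011101 ; hops seen [H6] ; pick H6
  + 206.0.0.0/8 (H6) depth=8
  + 0.0.0.0/0 (H3) depth=0
  + 51.0.0.0/8 (H0) depth=8
  + 206.214.120.0/27 (H5) depth=27
  + 51.0.0.0/8 (H4) depth=8
  Q 206.16.33.16: descend 11001110 ; hops seen [H3,H6] ; pick H6
  + 206.214.120.0/22 (H4) depth=22
  + 206.214.0.0/16 (H2) depth=16
  + 0.0.0.0/2 (H4) depth=2
  Q 206.0.176.17: descend 11001110 ; hops seen [H3,H6] ; pick H6
  Q 206.214.29.89: descend 11001110110101100 ; hops seen [H3,H6,H2] ; pick H2
  + 47.177.221.231/32 (H0) depth=32
  + 47.177.208.0/20 (H2) depth=20
  Q 47.177.208.34: descend 00101111101100011101 ; hops seen [H3,H4,H2] ; pick H2
  - 0.0.0.0/0 clear@0
  + 47.177.208.0/20 (H0) depth=20
  + 159.7.50.16/28 (H1) depth=28
  + 47.0.0.0/8 (H3) depth=8
  + 159.7.50.18/32 (H1) depth=32
  Q 8.72.167.25: descend 00 ; hops seen [H4] ; pick H4
  - 47.177.208.0/20 clear@20
  Q 206.214.120.0: descend 110011101101011001111000000 ; hops seen [H6,H2,H4,H5] ; pick H5
  Q 247.64.232.112: descend 11 ; hops seen [∅] ; pick no-route
  + 47.177.221.0/24 (H3) depth=24

== LOOKUPS ==
["H5","H5","H6","H6","H6","H2","H2","H4","H5","no-route"]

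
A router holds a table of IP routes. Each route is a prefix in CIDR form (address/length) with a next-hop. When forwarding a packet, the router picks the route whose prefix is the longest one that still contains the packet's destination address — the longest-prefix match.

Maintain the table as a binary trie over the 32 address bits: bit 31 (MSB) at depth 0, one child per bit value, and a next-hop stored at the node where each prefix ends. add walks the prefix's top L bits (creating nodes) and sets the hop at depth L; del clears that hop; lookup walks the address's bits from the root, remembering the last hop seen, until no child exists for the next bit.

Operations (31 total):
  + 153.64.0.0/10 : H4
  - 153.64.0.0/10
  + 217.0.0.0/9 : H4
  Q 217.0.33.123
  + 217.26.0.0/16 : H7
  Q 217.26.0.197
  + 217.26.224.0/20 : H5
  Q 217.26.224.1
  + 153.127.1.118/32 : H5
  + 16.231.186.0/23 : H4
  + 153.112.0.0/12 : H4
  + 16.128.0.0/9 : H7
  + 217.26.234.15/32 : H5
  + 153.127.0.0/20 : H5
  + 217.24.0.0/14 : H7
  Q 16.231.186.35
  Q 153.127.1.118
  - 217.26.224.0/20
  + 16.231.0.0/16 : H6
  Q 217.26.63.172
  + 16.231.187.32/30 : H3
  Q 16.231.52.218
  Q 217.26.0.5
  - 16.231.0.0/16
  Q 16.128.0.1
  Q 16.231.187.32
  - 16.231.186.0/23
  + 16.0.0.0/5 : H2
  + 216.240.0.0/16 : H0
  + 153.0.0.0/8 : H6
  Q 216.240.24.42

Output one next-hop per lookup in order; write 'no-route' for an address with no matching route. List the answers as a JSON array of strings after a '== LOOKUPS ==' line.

Trace:
  + 153.64.0.0/10 (H4) depth=10
  - 153.64.0.0/10 clear@10
  + 217.0.0.0/9 (H4) depth=9
  lookup 217.0.33.123: bits 110110010 walk d0:-→d1:-→d2:-→d3:-→d4:-→d5:-→d6:-→d7:-→d8:-→d9:H4 -> H4
  + 217.26.0.0/16 (H7) depth=16
  lookup 217.26.0.197: bits 1101100100011010 walk d0:-→d1:-→d2:-→d3:-→d4:-→d5:-→d6:-→d7:-→d8:-→d9:H4→d10:-→d11:-→d12:-→d13:-→d14:-→d15:-→d16:H7 -> H7
  + 217.26.224.0/20 (H5) depth=20
  lookup 217.26.224.1: bits 11011001000110101110 walk d0:-→d1:-→d2:-→d3:-→d4:-→d5:-→d6:-→d7:-→d8:-→d9:H4→d10:-→d11:-→d12:-→d13:-→d14:-→d15:-→d16:H7→d17:-→d18:-→d19:-→d20:H5 -> H5
  + 153.127.1.118/32 (H5) depth=32
  + 16.231.186.0/23 (H4) depth=23
  + 153.112.0.0/12 (H4) depth=12
  + 16.128.0.0/9 (H7) depth=9
  + 217.26.234.15/32 (H5) depth=32
  + 153.127.0.0/20 (H5) depth=20
  + 217.24.0.0/14 (H7) depth=14
  lookup 16.231.186.35: bits 00010000111001111011101 walk d0:-→d1:-→d2:-→d3:-→d4:-→d5:-→d6:-→d7:-→d8:-→d9:H7→d10:-→d11:-→d12:-→d13:-→d14:-→d15:-→d16:-→d17:-→d18:-→d19:-→d20:-→d21:-→d22:-→d23:H4 -> H4
  lookup 153.127.1.118: bits 10011001011111110000000101110110 walk d0:-→d1:-→d2:-→d3:-→d4:-→d5:-→d6:-→d7:-→d8:-→d9:-→d10:-→d11:-→d12:H4→d13:-→d14:-→d15:-→d16:-→d17:-→d18:-→d19:-→d20:H5→d21:-→d22:-→d23:-→d24:-→d25:-→d26:-→d27:-→d28:-→d29:-→d30:-→d31:-→d32:H5 -> H5
  - 217.26.224.0/20 clear@20
  + 16.231.0.0/16 (H6) depth=16
  lookup 217.26.63.172: bits 1101100100011010 walk d0:-→d1:-→d2:-→d3:-→d4:-→d5:-→d6:-→d7:-→d8:-→d9:H4→d10:-→d11:-→d12:-→d13:-→d14:H7→d15:-→d16:H7 -> H7
  + 16.231.187.32/30 (H3) depth=30
  lookup 16.231.52.218: bits 0001000011100111 walk d0:-→d1:-→d2:-→d3:-→d4:-→d5:-→d6:-→d7:-→d8:-→d9:H7→d10:-→d11:-→d12:-→d13:-→d14:-→d15:-→d16:H6 -> H6
  lookup 217.26.0.5: bits 1101100100011010 walk d0:-→d1:-→d2:-→d3:-→d4:-→d5:-→d6:-→d7:-→d8:-→d9:H4→d10:-→d11:-→d12:-→d13:-→d14:H7→d15:-→d16:H7 -> H7
  - 16.231.0.0/16 clear@16
  lookup 16.128.0.1: bits 000100001 walk d0:-→d1:-→d2:-→d3:-→d4:-→d5:-→d6:-→d7:-→d8:-→d9:H7 -> H7
  lookup 16.231.187.32: bits 000100001110011110111011001000 walk d0:-→d1:-→d2:-→d3:-→d4:-→d5:-→d6:-→d7:-→d8:-→d9:H7→d10:-→d11:-→d12:-→d13:-→d14:-→d15:-→d16:-→d17:-→d18:-→d19:-→d20:-→d21:-→d22:-→d23:H4→d24:-→d25:-→d26:-→d27:-→d28:-→d29:-→d30:H3 -> H3
  - 16.231.186.0/23 clear@23
  + 16.0.0.0/5 (H2) depth=5
  + 216.240.0.0/16 (H0) depth=16
  + 153.0.0.0/8 (H6) depth=8
  lookup 216.240.24.42: bits 1101100011110000 walk d0:-→d1:-→d2:-→d3:-→d4:-→d5:-→d6:-→d7:-→d8:-→d9:-→d10:-→d11:-→d12:-→d13:-→d14:-→d15:-→d16:H0 -> H0

== LOOKUPS ==
["H4","H7","H5","H4","H5","H7","H6","H7","H7","H3","H0"]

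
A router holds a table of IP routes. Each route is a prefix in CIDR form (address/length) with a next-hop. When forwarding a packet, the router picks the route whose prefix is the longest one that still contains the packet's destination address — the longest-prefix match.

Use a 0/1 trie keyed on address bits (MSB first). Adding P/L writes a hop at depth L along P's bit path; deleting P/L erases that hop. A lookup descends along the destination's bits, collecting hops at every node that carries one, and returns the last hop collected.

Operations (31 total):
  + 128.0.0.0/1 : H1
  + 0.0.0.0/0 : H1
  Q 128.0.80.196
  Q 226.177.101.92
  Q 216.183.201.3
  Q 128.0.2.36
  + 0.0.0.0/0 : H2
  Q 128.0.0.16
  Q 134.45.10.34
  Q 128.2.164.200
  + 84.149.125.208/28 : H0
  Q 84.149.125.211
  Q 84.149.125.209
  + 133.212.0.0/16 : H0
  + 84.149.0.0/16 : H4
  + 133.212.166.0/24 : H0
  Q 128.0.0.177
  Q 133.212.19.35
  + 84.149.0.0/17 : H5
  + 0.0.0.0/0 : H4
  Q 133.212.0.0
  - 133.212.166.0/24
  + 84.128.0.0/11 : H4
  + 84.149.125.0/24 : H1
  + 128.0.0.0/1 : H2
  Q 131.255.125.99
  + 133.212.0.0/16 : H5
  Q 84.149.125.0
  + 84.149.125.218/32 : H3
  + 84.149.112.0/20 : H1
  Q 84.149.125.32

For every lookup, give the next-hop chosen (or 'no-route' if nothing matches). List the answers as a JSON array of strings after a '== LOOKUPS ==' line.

Apply in order:
  add 128.0.0.0/1 -> H1 at depth 1
  add 0.0.0.0/0 -> H1 at depth 0
  Q 128.0.80.196: descend 1 ; hops seen [H1,H1] ; pick H1
  Q 226.177.101.92: descend 1 ; hops seen [H1,H1] ; pick H1
  Q 216.183.201.3: descend 1 ; hops seen [H1,H1] ; pick H1
  Q 128.0.2.36: descend 1 ; hops seen [H1,H1] ; pick H1
  add 0.0.0.0/0 -> H2 at depth 0
  Q 128.0.0.16: descend 1 ; hops seen [H2,H1] ; pick H1
  Q 134.45.10.34: descend 1 ; hops seen [H2,H1] ; pick H1
  Q 128.2.164.200: descend 1 ; hops seen [H2,H1] ; pick H1
  add 84.149.125.208/28 -> H0 at depth 28
  Q 84.149.125.211: descend 0101010010010101011111011101 ; hops seen [H2,H0] ; pick H0
  Q 84.149.125.209: descend 0101010010010101011111011101 ; hops seen [H2,H0] ; pick H0
  add 133.212.0.0/16 -> H0 at depth 16
  add 84.149.0.0/16 -> H4 at depth 16
  add 133.212.166.0/24 -> H0 at depth 24
  Q 128.0.0.177: descend 10000 ; hops seen [H2,H1] ; pick H1
  Q 133.212.19.35: descend 1000010111010100 ; hops seen [H2,H1,H0] ; pick H0
  add 84.149.0.0/17 -> H5 at depth 17
  add 0.0.0.0/0 -> H4 at depth 0
  Q 133.212.0.0: descend 1000010111010100 ; hops seen [H4,H1,H0] ; pick H0
  del 133.212.166.0/24 (clear depth 24)
  add 84.128.0.0/11 -> H4 at depth 11
  add 84.149.125.0/24 -> H1 at depth 24
  add 128.0.0.0/1 -> H2 at depth 1
  Q 131.255.125.99: descend 10000 ; hops seen [H4,H2] ; pick H2
  add 133.212.0.0/16 -> H5 at depth 16
  Q 84.149.125.0: descend 010101001001010101111101 ; hops seen [H4,H4,H4,H5,H1] ; pick H1
  add 84.149.125.218/32 -> H3 at depth 32
  add 84.149.112.0/20 -> H1 at depth 20
  Q 84.149.125.32: descend 010101001001010101111101 ; hops seen [H4,H4,H4,H5,H1,H1] ; pick H1

== LOOKUPS ==
["H1","H1","H1","H1","H1","H1","H1","H0","H0","H1","H0","H0","H2","H1","H1"]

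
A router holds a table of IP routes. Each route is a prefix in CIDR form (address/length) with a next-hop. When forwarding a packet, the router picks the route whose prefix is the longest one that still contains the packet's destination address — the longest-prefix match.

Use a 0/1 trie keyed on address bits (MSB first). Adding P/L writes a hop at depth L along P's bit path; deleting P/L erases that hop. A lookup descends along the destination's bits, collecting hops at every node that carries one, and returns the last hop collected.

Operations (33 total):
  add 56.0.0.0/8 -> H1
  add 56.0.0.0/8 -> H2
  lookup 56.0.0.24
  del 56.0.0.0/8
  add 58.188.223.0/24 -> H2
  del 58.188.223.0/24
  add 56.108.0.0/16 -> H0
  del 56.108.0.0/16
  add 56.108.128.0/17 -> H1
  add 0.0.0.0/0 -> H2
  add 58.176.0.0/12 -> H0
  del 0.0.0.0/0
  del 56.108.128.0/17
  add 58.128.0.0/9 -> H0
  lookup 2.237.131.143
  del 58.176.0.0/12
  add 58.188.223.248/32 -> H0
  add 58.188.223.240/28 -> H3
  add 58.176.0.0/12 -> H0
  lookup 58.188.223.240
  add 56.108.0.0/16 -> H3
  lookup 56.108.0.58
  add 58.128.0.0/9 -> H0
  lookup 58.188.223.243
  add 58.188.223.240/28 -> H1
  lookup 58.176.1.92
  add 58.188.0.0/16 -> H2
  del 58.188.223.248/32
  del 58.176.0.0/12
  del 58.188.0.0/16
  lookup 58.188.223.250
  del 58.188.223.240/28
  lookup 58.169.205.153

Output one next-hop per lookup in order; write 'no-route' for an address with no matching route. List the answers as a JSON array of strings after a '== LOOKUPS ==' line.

Apply in order:
  + 56.0.0.0/8 (H1) depth=8
  + 56.0.0.0/8 (H2) depth=8
  lookup 56.0.0.24: bits 00111000 walk d0:-→d1:-→d2:-→d3:-→d4:-→d5:-→d6:-→d7:-→d8:H2 -> H2
  - 56.0.0.0/8 clear@8
  + 58.188.223.0/24 (H2) depth=24
  - 58.188.223.0/24 clear@24
  + 56.108.0.0/16 (H0) depth=16
  - 56.108.0.0/16 clear@16
  + 56.108.128.0/17 (H1) depth=17
  + 0.0.0.0/0 (H2) depth=0
  + 58.176.0.0/12 (H0) depth=12
  - 0.0.0.0/0 clear@0
  - 56.108.128.0/17 clear@17
  + 58.128.0.0/9 (H0) depth=9
  lookup 2.237.131.143: bits 00 walk d0:-→d1:-→d2:- -> no-route
  - 58.176.0.0/12 clear@12
  + 58.188.223.248/32 (H0) depth=32
  + 58.188.223.240/28 (H3) depth=28
  + 58.176.0.0/12 (H0) depth=12
  lookup 58.188.223.240: bits 0011101010111100110111111111 walk d0:-→d1:-→d2:-→d3:-→d4:-→d5:-→d6:-→d7:-→d8:-→d9:H0→d10:-→d11:-→d12:H0→d13:-→d14:-→d15:-→d16:-→d17:-→d18:-→d19:-→d20:-→d21:-→d22:-→d23:-→d24:-→d25:-→d26:-→d27:-→d28:H3 -> H3
  + 56.108.0.0/16 (H3) depth=16
  lookup 56.108.0.58: bits 0011100001101100 walk d0:-→d1:-→d2:-→d3:-→d4:-→d5:-→d6:-→d7:-→d8:-→d9:-→d10:-→d11:-→d12:-→d13:-→d14:-→d15:-→d16:H3 -> H3
  + 58.128.0.0/9 (H0) depth=9
  lookup 58.188.223.243: bits 0011101010111100110111111111 walk d0:-→d1:-→d2:-→d3:-→d4:-→d5:-→d6:-→d7:-→d8:-→d9:H0→d10:-→d11:-→d12:H0→d13:-→d14:-→d15:-→d16:-→d17:-→d18:-→d19:-→d20:-→d21:-→d22:-→d23:-→d24:-→d25:-→d26:-→d27:-→d28:H3 -> H3
  + 58.188.223.240/28 (H1) depth=28
  lookup 58.176.1.92: bits 001110101011 walk d0:-→d1:-→d2:-→d3:-→d4:-→d5:-→d6:-→d7:-→d8:-→d9:H0→d10:-→d11:-→d12:H0 -> H0
  + 58.188.0.0/16 (H2) depth=16
  - 58.188.223.248/32 clear@32
  - 58.176.0.0/12 clear@12
  - 58.188.0.0/16 clear@16
  lookup 58.188.223.250: bits 001110101011110011011111111110 walk d0:-→d1:-→d2:-→d3:-→d4:-→d5:-→d6:-→d7:-→d8:-→d9:H0→d10:-→d11:-→d12:-→d13:-→d14:-→d15:-→d16:-→d17:-→d18:-→d19:-→d20:-→d21:-→d22:-→d23:-→d24:-→d25:-→d26:-→d27:-→d28:H1→d29:-→d30:- -> H1
  - 58.188.223.240/28 clear@28
  lookup 58.169.205.153: bits 00111010101 walk d0:-→d1:-→d2:-→d3:-→d4:-→d5:-→d6:-→d7:-→d8:-→d9:H0→d10:-→d11:- -> H0

== LOOKUPS ==
["H2","no-route","H3","H3","H3","H0","H1","H0"]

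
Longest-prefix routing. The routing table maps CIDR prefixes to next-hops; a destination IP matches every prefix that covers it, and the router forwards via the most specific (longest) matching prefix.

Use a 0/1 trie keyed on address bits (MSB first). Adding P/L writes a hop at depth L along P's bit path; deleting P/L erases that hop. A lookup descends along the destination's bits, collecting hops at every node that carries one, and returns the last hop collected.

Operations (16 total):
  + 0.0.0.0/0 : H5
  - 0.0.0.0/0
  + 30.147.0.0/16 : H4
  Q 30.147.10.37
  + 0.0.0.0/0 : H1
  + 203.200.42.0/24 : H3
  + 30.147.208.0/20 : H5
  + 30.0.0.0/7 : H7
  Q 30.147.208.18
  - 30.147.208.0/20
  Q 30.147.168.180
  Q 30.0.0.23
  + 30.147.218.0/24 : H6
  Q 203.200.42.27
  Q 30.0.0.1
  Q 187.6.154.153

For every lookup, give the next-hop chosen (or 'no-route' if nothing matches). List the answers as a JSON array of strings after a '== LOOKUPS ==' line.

Trace:
  + 0.0.0.0/0 (H5) depth=0
  - 0.0.0.0/0 clear@0
  + 30.147.0.0/16 (H4) depth=16
  Q 30.147.10.37: descend 0001111010010011 ; hops seen [H4] ; pick H4
  + 0.0.0.0/0 (H1) depth=0
  + 203.200.42.0/24 (H3) depth=24
  + 30.147.208.0/20 (H5) depth=20
  + 30.0.0.0/7 (H7) depth=7
  Q 30.147.208.18: descend 00011110100100111101 ; hops seen [H1,H7,H4,H5] ; pick H5
  - 30.147.208.0/20 clear@20
  Q 30.147.168.180: descend 00011110100100111 ; hops seen [H1,H7,H4] ; pick H4
  Q 30.0.0.23: descend 00011110 ; hops seen [H1,H7] ; pick H7
  + 30.147.218.0/24 (H6) depth=24
  Q 203.200.42.27: descend 110010111100100000101010 ; hops seen [H1,H3] ; pick H3
  Q 30.0.0.1: descend 00011110 ; hops seen [H1,H7] ; pick H7
  Q 187.6.154.153: descend 1 ; hops seen [H1] ; pick H1

== LOOKUPS ==
["H4","H5","H4","H7","H3","H7","H1"]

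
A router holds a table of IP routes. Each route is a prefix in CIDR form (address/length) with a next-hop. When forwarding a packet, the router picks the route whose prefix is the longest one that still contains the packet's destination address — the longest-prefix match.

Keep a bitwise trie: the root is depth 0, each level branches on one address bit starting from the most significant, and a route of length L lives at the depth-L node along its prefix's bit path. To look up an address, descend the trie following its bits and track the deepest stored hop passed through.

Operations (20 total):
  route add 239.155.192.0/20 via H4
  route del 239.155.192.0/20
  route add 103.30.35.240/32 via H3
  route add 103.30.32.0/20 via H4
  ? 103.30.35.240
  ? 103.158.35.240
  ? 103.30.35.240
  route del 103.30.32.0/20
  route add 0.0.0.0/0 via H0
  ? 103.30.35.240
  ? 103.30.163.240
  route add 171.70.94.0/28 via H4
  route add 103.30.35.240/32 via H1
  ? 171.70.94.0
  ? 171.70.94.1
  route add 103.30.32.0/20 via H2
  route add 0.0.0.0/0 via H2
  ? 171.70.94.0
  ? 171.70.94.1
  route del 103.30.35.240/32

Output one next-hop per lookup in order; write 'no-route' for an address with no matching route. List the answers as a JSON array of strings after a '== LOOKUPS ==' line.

Process each operation:
  add 239.155.192.0/20 -> H4 at depth 20
  del 239.155.192.0/20 (clear depth 20)
  add 103.30.35.240/32 -> H3 at depth 32
  add 103.30.32.0/20 -> H4 at depth 20
  lookup 103.30.35.240: bits 01100111000111100010001111110000 walk d0:-→d1:-→d2:-→d3:-→d4:-→d5:-→d6:-→d7:-→d8:-→d9:-→d10:-→d11:-→d12:-→d13:-→d14:-→d15:-→d16:-→d17:-→d18:-→d19:-→d20:H4→d21:-→d22:-→d23:-→d24:-→d25:-→d26:-→d27:-→d28:-→d29:-→d30:-→d31:-→d32:H3 -> H3
  lookup 103.158.35.240: bits 01100111 walk d0:-→d1:-→d2:-→d3:-→d4:-→d5:-→d6:-→d7:-→d8:- -> no-route
  lookup 103.30.35.240: bits 01100111000111100010001111110000 walk d0:-→d1:-→d2:-→d3:-→d4:-→d5:-→d6:-→d7:-→d8:-→d9:-→d10:-→d11:-→d12:-→d13:-→d14:-→d15:-→d16:-→d17:-→d18:-→d19:-→d20:H4→d21:-→d22:-→d23:-→d24:-→d25:-→d26:-→d27:-→d28:-→d29:-→d30:-→d31:-→d32:H3 -> H3
  del 103.30.32.0/20 (clear depth 20)
  add 0.0.0.0/0 -> H0 at depth 0
  lookup 103.30.35.240: bits 01100111000111100010001111110000 walk d0:H0→d1:-→d2:-→d3:-→d4:-→d5:-→d6:-→d7:-→d8:-→d9:-→d10:-→d11:-→d12:-→d13:-→d14:-→d15:-→d16:-→d17:-→d18:-→d19:-→d20:-→d21:-→d22:-→d23:-→d24:-→d25:-→d26:-→d27:-→d28:-→d29:-→d30:-→d31:-→d32:H3 -> H3
  lookup 103.30.163.240: bits 0110011100011110 walk d0:H0→d1:-→d2:-→d3:-→d4:-→d5:-→d6:-→d7:-→d8:-→d9:-→d10:-→d11:-→d12:-→d13:-→d14:-→d15:-→d16:- -> H0
  add 171.70.94.0/28 -> H4 at depth 28
  add 103.30.35.240/32 -> H1 at depth 32
  lookup 171.70.94.0: bits 1010101101000110010111100000 walk d0:H0→d1:-→d2:-→d3:-→d4:-→d5:-→d6:-→d7:-→d8:-→d9:-→d10:-→d11:-→d12:-→d13:-→d14:-→d15:-→d16:-→d17:-→d18:-→d19:-→d20:-→d21:-→d22:-→d23:-→d24:-→d25:-→d26:-→d27:-→d28:H4 -> H4
  lookup 171.70.94.1: bits 1010101101000110010111100000 walk d0:H0→d1:-→d2:-→d3:-→d4:-→d5:-→d6:-→d7:-→d8:-→d9:-→d10:-→d11:-→d12:-→d13:-→d14:-→d15:-→d16:-→d17:-→d18:-→d19:-→d20:-→d21:-→d22:-→d23:-→d24:-→d25:-→d26:-→d27:-→d28:H4 -> H4
  add 103.30.32.0/20 -> H2 at depth 20
  add 0.0.0.0/0 -> H2 at depth 0
  lookup 171.70.94.0: bits 1010101101000110010111100000 walk d0:H2→d1:-→d2:-→d3:-→d4:-→d5:-→d6:-→d7:-→d8:-→d9:-→d10:-→d11:-→d12:-→d13:-→d14:-→d15:-→d16:-→d17:-→d18:-→d19:-→d20:-→d21:-→d22:-→d23:-→d24:-→d25:-→d26:-→d27:-→d28:H4 -> H4
  lookup 171.70.94.1: bits 1010101101000110010111100000 walk d0:H2→d1:-→d2:-→d3:-→d4:-→d5:-→d6:-→d7:-→d8:-→d9:-→d10:-→d11:-→d12:-→d13:-→d14:-→d15:-→d16:-→d17:-→d18:-→d19:-→d20:-→d21:-→d22:-→d23:-→d24:-→d25:-→d26:-→d27:-→d28:H4 -> H4
  del 103.30.35.240/32 (clear depth 32)

== LOOKUPS ==
["H3","no-route","H3","H3","H0","H4","H4","H4","H4"]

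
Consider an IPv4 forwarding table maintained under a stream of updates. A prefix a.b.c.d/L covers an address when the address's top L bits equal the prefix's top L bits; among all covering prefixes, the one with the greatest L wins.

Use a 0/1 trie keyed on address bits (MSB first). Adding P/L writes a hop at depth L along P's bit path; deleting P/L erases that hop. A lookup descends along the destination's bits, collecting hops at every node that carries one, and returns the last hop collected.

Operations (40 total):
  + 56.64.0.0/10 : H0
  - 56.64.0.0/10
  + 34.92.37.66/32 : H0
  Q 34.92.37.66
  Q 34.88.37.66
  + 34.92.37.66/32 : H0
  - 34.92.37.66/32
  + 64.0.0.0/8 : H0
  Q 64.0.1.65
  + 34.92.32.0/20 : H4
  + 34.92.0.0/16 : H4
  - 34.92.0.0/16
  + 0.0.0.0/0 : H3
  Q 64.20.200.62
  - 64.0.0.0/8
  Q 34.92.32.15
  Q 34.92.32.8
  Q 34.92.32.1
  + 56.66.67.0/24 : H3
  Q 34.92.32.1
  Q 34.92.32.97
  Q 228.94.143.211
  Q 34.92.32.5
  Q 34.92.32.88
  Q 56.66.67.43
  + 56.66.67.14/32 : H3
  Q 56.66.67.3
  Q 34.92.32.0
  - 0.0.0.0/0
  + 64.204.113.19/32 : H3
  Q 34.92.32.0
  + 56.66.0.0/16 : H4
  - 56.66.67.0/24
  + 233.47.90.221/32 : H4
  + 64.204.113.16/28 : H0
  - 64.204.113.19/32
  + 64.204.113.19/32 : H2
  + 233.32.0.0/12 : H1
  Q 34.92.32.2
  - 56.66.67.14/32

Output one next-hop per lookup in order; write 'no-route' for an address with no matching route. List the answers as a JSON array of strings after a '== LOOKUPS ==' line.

Process each operation:
  + 56.64.0.0/10 (H0) depth=10
  del 56.64.0.0/10 (clear depth 10)
  + 34.92.37.66/32 (H0) depth=32
  Q 34.92.37.66: descend 00100010010111000010010101000010 ; hops seen [H0] ; pick H0
  Q 34.88.37.66: descend 0010001001011 ; hops seen [∅] ; pick no-route
  + 34.92.37.66/32 (H0) depth=32
  del 34.92.37.66/32 (clear depth 32)
  + 64.0.0.0/8 (H0) depth=8
  Q 64.0.1.65: descend 01000000 ; hops seen [H0] ; pick H0
  + 34.92.32.0/20 (H4) depth=20
  + 34.92.0.0/16 (H4) depth=16
  del 34.92.0.0/16 (clear depth 16)
  + 0.0.0.0/0 (H3) depth=0
  Q 64.20.200.62: descend 01000000 ; hops seen [H3,H0] ; pick H0
  del 64.0.0.0/8 (clear depth 8)
  Q 34.92.32.15: descend 001000100101110000100 ; hops seen [H3,H4] ; pick H4
  Q 34.92.32.8: descend 001000100101110000100 ; hops seen [H3,H4] ; pick H4
  Q 34.92.32.1: descend 001000100101110000100 ; hops seen [H3,H4] ; pick H4
  + 56.66.67.0/24 (H3) depth=24
  Q 34.92.32.1: descend 001000100101110000100 ; hops seen [H3,H4] ; pick H4
  Q 34.92.32.97: descend 001000100101110000100 ; hops seen [H3,H4] ; pick H4
  Q 228.94.143.211: descend ε ; hops seen [H3] ; pick H3
  Q 34.92.32.5: descend 001000100101110000100 ; hops seen [H3,H4] ; pick H4
  Q 34.92.32.88: descend 001000100101110000100 ; hops seen [H3,H4] ; pick H4
  Q 56.66.67.43: descend 001110000100001001000011 ; hops seen [H3,H3] ; pick H3
  + 56.66.67.14/32 (H3) depth=32
  Q 56.66.67.3: descend 0011100001000010010000110000 ; hops seen [H3,H3] ; pick H3
  Q 34.92.32.0: descend 001000100101110000100 ; hops seen [H3,H4] ; pick H4
  del 0.0.0.0/0 (clear depth 0)
  + 64.204.113.19/32 (H3) depth=32
  Q 34.92.32.0: descend 001000100101110000100 ; hops seen [H4] ; pick H4
  + 56.66.0.0/16 (H4) depth=16
  del 56.66.67.0/24 (clear depth 24)
  + 233.47.90.221/32 (H4) depth=32
  + 64.204.113.16/28 (H0) depth=28
  del 64.204.113.19/32 (clear depth 32)
  + 64.204.113.19/32 (H2) depth=32
  + 233.32.0.0/12 (H1) depth=12
  Q 34.92.32.2: descend 001000100101110000100 ; hops seen [H4] ; pick H4
  del 56.66.67.14/32 (clear depth 32)

== LOOKUPS ==
["H0","no-route","H0","H0","H4","H4","H4","H4","H4","H3","H4","H4","H3","H3","H4","H4","H4"]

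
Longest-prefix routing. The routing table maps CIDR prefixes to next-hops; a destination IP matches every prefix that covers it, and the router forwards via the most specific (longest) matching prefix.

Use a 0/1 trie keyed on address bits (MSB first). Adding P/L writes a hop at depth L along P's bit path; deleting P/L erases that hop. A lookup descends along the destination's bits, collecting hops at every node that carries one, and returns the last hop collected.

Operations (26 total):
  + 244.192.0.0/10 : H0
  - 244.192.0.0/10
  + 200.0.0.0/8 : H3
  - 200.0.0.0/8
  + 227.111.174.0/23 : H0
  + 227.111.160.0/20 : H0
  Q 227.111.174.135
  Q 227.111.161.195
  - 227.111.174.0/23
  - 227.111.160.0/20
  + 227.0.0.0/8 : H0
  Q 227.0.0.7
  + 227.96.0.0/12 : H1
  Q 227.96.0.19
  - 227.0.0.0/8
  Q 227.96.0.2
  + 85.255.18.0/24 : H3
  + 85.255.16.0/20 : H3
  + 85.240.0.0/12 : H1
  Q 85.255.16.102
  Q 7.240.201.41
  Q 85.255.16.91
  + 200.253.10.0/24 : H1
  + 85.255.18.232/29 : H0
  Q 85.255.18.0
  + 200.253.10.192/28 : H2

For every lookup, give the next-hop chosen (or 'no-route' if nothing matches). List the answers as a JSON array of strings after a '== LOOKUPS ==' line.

Trace:
  + 244.192.0.0/10 (H0) depth=10
  del 244.192.0.0/10 (clear depth 10)
  + 200.0.0.0/8 (H3) depth=8
  del 200.0.0.0/8 (clear depth 8)
  + 227.111.174.0/23 (H0) depth=23
  + 227.111.160.0/20 (H0) depth=20
  Q 227.111.174.135: descend 11100011011011111010111 ; hops seen [H0,H0] ; pick H0
  Q 227.111.161.195: descend 11100011011011111010 ; hops seen [H0] ; pick H0
  del 227.111.174.0/23 (clear depth 23)
  del 227.111.160.0/20 (clear depth 20)
  + 227.0.0.0/8 (H0) depth=8
  Q 227.0.0.7: descend 111000110 ; hops seen [H0] ; pick H0
  + 227.96.0.0/12 (H1) depth=12
  Q 227.96.0.19: descend 111000110110 ; hops seen [H0,H1] ; pick H1
  del 227.0.0.0/8 (clear depth 8)
  Q 227.96.0.2: descend 111000110110 ; hops seen [H1] ; pick H1
  + 85.255.18.0/24 (H3) depth=24
  + 85.255.16.0/20 (H3) depth=20
  + 85.240.0.0/12 (H1) depth=12
  Q 85.255.16.102: descend 0101010111111111000100 ; hops seen [H1,H3] ; pick H3
  Q 7.240.201.41: descend 0 ; hops seen [∅] ; pick no-route
  Q 85.255.16.91: descend 0101010111111111000100 ; hops seen [H1,H3] ; pick H3
  + 200.253.10.0/24 (H1) depth=24
  + 85.255.18.232/29 (H0) depth=29
  Q 85.255.18.0: descend 010101011111111100010010 ; hops seen [H1,H3,H3] ; pick H3
  + 200.253.10.192/28 (H2) depth=28

== LOOKUPS ==
["H0","H0","H0","H1","H1","H3","no-route","H3","H3"]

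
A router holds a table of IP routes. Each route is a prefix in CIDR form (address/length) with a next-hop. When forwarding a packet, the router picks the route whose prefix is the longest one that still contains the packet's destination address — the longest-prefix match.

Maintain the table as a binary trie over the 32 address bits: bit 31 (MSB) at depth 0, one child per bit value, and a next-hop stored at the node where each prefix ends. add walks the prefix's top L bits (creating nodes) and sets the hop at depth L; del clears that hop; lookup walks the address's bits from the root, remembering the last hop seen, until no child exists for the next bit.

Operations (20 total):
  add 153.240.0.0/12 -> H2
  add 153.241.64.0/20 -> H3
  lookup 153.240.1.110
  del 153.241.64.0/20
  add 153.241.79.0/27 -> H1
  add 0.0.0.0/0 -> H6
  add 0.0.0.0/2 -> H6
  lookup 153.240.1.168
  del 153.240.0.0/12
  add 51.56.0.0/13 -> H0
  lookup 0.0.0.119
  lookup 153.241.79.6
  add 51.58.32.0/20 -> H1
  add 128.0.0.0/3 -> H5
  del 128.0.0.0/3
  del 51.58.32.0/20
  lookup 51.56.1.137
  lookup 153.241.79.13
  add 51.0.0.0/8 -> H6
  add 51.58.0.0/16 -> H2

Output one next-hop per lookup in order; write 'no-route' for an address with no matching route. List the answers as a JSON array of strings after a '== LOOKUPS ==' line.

Process each operation:
  add 153.240.0.0/12 -> H2 at depth 12
  add 153.241.64.0/20 -> H3 at depth 20
  Q 153.240.1.110: descend 100110011111000 ; hops seen [H2] ; pick H2
  del 153.241.64.0/20 (clear depth 20)
  add 153.241.79.0/27 -> H1 at depth 27
  add 0.0.0.0/0 -> H6 at depth 0
  add 0.0.0.0/2 -> H6 at depth 2
  Q 153.240.1.168: descend 100110011111000 ; hops seen [H6,H2] ; pick H2
  del 153.240.0.0/12 (clear depth 12)
  add 51.56.0.0/13 -> H0 at depth 13
  Q 0.0.0.119: descend 00 ; hops seen [H6,H6] ; pick H6
  Q 153.241.79.6: descend 100110011111000101001111000 ; hops seen [H6,H1] ; pick H1
  add 51.58.32.0/20 -> H1 at depth 20
  add 128.0.0.0/3 -> H5 at depth 3
  del 128.0.0.0/3 (clear depth 3)
  del 51.58.32.0/20 (clear depth 20)
  Q 51.56.1.137: descend 00110011001110 ; hops seen [H6,H6,H0] ; pick H0
  Q 153.241.79.13: descend 100110011111000101001111000 ; hops seen [H6,H1] ; pick H1
  add 51.0.0.0/8 -> H6 at depth 8
  add 51.58.0.0/16 -> H2 at depth 16

== LOOKUPS ==
["H2","H2","H6","H1","H0","H1"]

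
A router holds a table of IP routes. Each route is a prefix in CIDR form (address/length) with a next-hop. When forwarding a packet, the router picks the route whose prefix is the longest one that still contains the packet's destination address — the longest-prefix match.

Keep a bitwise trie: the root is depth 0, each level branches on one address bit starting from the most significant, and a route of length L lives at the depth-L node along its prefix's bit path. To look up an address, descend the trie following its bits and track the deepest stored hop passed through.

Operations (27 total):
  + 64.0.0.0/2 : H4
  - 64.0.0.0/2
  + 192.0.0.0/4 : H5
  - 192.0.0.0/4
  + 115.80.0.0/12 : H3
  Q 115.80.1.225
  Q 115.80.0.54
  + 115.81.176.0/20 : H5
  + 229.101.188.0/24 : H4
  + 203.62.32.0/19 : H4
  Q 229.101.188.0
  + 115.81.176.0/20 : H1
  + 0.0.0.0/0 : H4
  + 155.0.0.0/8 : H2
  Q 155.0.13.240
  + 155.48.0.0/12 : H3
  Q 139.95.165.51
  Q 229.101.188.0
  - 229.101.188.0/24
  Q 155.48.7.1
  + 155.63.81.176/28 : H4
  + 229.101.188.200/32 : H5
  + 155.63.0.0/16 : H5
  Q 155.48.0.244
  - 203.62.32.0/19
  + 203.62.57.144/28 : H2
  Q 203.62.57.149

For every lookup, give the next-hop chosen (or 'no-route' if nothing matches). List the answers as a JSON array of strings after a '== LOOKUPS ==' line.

Apply in order:
  add 64.0.0.0/2 -> H4 at depth 2
  del 64.0.0.0/2 (clear depth 2)
  add 192.0.0.0/4 -> H5 at depth 4
  del 192.0.0.0/4 (clear depth 4)
  add 115.80.0.0/12 -> H3 at depth 12
  ? 115.80.1.225  path d0:-→d1:-→d2:-→d3:-→d4:-→d5:-→d6:-→d7:-→d8:-→d9:-→d10:-→d11:-→d12:H3  best=H3
  ? 115.80.0.54  path d0:-→d1:-→d2:-→d3:-→d4:-→d5:-→d6:-→d7:-→d8:-→d9:-→d10:-→d11:-→d12:H3  best=H3
  add 115.81.176.0/20 -> H5 at depth 20
  add 229.101.188.0/24 -> H4 at depth 24
  add 203.62.32.0/19 -> H4 at depth 19
  ? 229.101.188.0  path d0:-→d1:-→d2:-→d3:-→d4:-→d5:-→d6:-→d7:-→d8:-→d9:-→d10:-→d11:-→d12:-→d13:-→d14:-→d15:-→d16:-→d17:-→d18:-→d19:-→d20:-→d21:-→d22:-→d23:-→d24:H4  best=H4
  add 115.81.176.0/20 -> H1 at depth 20
  add 0.0.0.0/0 -> H4 at depth 0
  add 155.0.0.0/8 -> H2 at depth 8
  ? 155.0.13.240  path d0:H4→d1:-→d2:-→d3:-→d4:-→d5:-→d6:-→d7:-→d8:H2  best=H2
  add 155.48.0.0/12 -> H3 at depth 12
  ? 139.95.165.51  path d0:H4→d1:-→d2:-→d3:-  best=H4
  ? 229.101.188.0  path d0:H4→d1:-→d2:-→d3:-→d4:-→d5:-→d6:-→d7:-→d8:-→d9:-→d10:-→d11:-→d12:-→d13:-→d14:-→d15:-→d16:-→d17:-→d18:-→d19:-→d20:-→d21:-→d22:-→d23:-→d24:H4  best=H4
  del 229.101.188.0/24 (clear depth 24)
  ? 155.48.7.1  path d0:H4→d1:-→d2:-→d3:-→d4:-→d5:-→d6:-→d7:-→d8:H2→d9:-→d10:-→d11:-→d12:H3  best=H3
  add 155.63.81.176/28 -> H4 at depth 28
  add 229.101.188.200/32 -> H5 at depth 32
  add 155.63.0.0/16 -> H5 at depth 16
  ? 155.48.0.244  path d0:H4→d1:-→d2:-→d3:-→d4:-→d5:-→d6:-→d7:-→d8:H2→d9:-→d10:-→d11:-→d12:H3  best=H3
  del 203.62.32.0/19 (clear depth 19)
  add 203.62.57.144/28 -> H2 at depth 28
  ? 203.62.57.149  path d0:H4→d1:-→d2:-→d3:-→d4:-→d5:-→d6:-→d7:-→d8:-→d9:-→d10:-→d11:-→d12:-→d13:-→d14:-→d15:-→d16:-→d17:-→d18:-→d19:-→d20:-→d21:-→d22:-→d23:-→d24:-→d25:-→d26:-→d27:-→d28:H2  best=H2

== LOOKUPS ==
["H3","H3","H4","H2","H4","H4","H3","H3","H2"]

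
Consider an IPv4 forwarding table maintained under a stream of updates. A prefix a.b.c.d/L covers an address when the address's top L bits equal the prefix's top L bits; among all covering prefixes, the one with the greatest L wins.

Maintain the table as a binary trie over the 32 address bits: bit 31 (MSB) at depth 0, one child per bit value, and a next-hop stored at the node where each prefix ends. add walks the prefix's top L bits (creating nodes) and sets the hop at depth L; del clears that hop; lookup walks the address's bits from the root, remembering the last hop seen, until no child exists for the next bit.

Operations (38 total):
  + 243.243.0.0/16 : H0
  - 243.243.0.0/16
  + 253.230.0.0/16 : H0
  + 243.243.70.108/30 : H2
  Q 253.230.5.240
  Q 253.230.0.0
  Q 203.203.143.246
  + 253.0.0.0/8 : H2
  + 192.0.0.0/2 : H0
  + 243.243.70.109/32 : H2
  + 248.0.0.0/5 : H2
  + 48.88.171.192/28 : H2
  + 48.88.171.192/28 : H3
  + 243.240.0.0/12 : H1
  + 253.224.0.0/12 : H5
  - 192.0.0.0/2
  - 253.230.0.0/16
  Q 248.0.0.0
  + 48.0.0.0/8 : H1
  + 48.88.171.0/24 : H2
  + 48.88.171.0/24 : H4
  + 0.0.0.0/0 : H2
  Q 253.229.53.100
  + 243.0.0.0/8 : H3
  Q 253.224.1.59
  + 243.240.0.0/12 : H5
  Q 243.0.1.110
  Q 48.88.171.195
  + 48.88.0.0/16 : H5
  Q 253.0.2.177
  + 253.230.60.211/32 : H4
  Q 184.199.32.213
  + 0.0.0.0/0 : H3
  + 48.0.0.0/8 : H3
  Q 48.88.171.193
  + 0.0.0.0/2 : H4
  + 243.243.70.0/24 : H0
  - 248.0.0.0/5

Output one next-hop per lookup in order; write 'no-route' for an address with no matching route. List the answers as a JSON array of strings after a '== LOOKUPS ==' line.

Process each operation:
  add 243.243.0.0/16 -> H0 at depth 16
  del 243.243.0.0/16 (clear depth 16)
  add 253.230.0.0/16 -> H0 at depth 16
  add 243.243.70.108/30 -> H2 at depth 30
  lookup 253.230.5.240: bits 1111110111100110 walk d0:-→d1:-→d2:-→d3:-→d4:-→d5:-→d6:-→d7:-→d8:-→d9:-→d10:-→d11:-→d12:-→d13:-→d14:-→d15:-→d16:H0 -> H0
  lookup 253.230.0.0: bits 1111110111100110 walk d0:-→d1:-→d2:-→d3:-→d4:-→d5:-→d6:-→d7:-→d8:-→d9:-→d10:-→d11:-→d12:-→d13:-→d14:-→d15:-→d16:H0 -> H0
  lookup 203.203.143.246: bits 11 walk d0:-→d1:-→d2:- -> no-route
  add 253.0.0.0/8 -> H2 at depth 8
  add 192.0.0.0/2 -> H0 at depth 2
  add 243.243.70.109/32 -> H2 at depth 32
  add 248.0.0.0/5 -> H2 at depth 5
  add 48.88.171.192/28 -> H2 at depth 28
  add 48.88.171.192/28 -> H3 at depth 28
  add 243.240.0.0/12 -> H1 at depth 12
  add 253.224.0.0/12 -> H5 at depth 12
  del 192.0.0.0/2 (clear depth 2)
  del 253.230.0.0/16 (clear depth 16)
  lookup 248.0.0.0: bits 11111 walk d0:-→d1:-→d2:-→d3:-→d4:-→d5:H2 -> H2
  add 48.0.0.0/8 -> H1 at depth 8
  add 48.88.171.0/24 -> H2 at depth 24
  add 48.88.171.0/24 -> H4 at depth 24
  add 0.0.0.0/0 -> H2 at depth 0
  lookup 253.229.53.100: bits 11111101111001 walk d0:H2→d1:-→d2:-→d3:-→d4:-→d5:H2→d6:-→d7:-→d8:H2→d9:-→d10:-→d11:-→d12:H5→d13:-→d14:- -> H5
  add 243.0.0.0/8 -> H3 at depth 8
  lookup 253.224.1.59: bits 1111110111100 walk d0:H2→d1:-→d2:-→d3:-→d4:-→d5:H2→d6:-→d7:-→d8:H2→d9:-→d10:-→d11:-→d12:H5→d13:- -> H5
  add 243.240.0.0/12 -> H5 at depth 12
  lookup 243.0.1.110: bits 11110011 walk d0:H2→d1:-→d2:-→d3:-→d4:-→d5:-→d6:-→d7:-→d8:H3 -> H3
  lookup 48.88.171.195: bits 0011000001011000101010111100 walk d0:H2→d1:-→d2:-→d3:-→d4:-→d5:-→d6:-→d7:-→d8:H1→d9:-→d10:-→d11:-→d12:-→d13:-→d14:-→d15:-→d16:-→d17:-→d18:-→d19:-→d20:-→d21:-→d22:-→d23:-→d24:H4→d25:-→d26:-→d27:-→d28:H3 -> H3
  add 48.88.0.0/16 -> H5 at depth 16
  lookup 253.0.2.177: bits 11111101 walk d0:H2→d1:-→d2:-→d3:-→d4:-→d5:H2→d6:-→d7:-→d8:H2 -> H2
  add 253.230.60.211/32 -> H4 at depth 32
  lookup 184.199.32.213: bits 1 walk d0:H2→d1:- -> H2
  add 0.0.0.0/0 -> H3 at depth 0
  add 48.0.0.0/8 -> H3 at depth 8
  lookup 48.88.171.193: bits 0011000001011000101010111100 walk d0:H3→d1:-→d2:-→d3:-→d4:-→d5:-→d6:-→d7:-→d8:H3→d9:-→d10:-→d11:-→d12:-→d13:-→d14:-→d15:-→d16:H5→d17:-→d18:-→d19:-→d20:-→d21:-→d22:-→d23:-→d24:H4→d25:-→d26:-→d27:-→d28:H3 -> H3
  add 0.0.0.0/2 -> H4 at depth 2
  add 243.243.70.0/24 -> H0 at depth 24
  del 248.0.0.0/5 (clear depth 5)

== LOOKUPS ==
["H0","H0","no-route","H2","H5","H5","H3","H3","H2","H2","H3"]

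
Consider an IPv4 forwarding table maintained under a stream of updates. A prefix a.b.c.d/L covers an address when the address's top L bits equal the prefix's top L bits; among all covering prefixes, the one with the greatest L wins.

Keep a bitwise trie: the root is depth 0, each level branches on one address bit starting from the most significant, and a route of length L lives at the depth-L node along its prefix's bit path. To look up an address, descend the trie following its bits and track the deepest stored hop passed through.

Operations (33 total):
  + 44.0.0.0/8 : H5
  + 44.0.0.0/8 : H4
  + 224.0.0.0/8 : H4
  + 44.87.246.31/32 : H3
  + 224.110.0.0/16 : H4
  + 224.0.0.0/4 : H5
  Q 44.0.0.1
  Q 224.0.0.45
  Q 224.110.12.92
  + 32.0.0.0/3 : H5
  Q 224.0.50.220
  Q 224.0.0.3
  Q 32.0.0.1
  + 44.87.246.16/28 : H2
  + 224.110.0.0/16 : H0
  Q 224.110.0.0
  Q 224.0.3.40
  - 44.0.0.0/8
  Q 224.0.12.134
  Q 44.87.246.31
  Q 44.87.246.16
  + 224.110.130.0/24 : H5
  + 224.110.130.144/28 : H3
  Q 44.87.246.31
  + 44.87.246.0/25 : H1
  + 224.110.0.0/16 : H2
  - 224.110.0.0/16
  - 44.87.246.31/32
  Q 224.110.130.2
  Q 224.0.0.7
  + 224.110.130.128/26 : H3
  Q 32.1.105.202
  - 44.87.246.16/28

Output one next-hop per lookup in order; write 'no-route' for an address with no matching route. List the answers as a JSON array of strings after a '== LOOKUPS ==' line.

Trace:
  + 44.0.0.0/8 (H5) depth=8
  + 44.0.0.0/8 (H4) depth=8
  + 224.0.0.0/8 (H4) depth=8
  + 44.87.246.31/32 (H3) depth=32
  + 224.110.0.0/16 (H4) depth=16
  + 224.0.0.0/4 (H5) depth=4
  lookup 44.0.0.1: bits 001011000 walk d0:-→d1:-→d2:-→d3:-→d4:-→d5:-→d6:-→d7:-→d8:H4→d9:- -> H4
  lookup 224.0.0.45: bits 111000000 walk d0:-→d1:-→d2:-→d3:-→d4:H5→d5:-→d6:-→d7:-→d8:H4→d9:- -> H4
  lookup 224.110.12.92: bits 1110000001101110 walk d0:-→d1:-→d2:-→d3:-→d4:H5→d5:-→d6:-→d7:-→d8:H4→d9:-→d10:-→d11:-→d12:-→d13:-→d14:-→d15:-→d16:H4 -> H4
  + 32.0.0.0/3 (H5) depth=3
  lookup 224.0.50.220: bits 111000000 walk d0:-→d1:-→d2:-→d3:-→d4:H5→d5:-→d6:-→d7:-→d8:H4→d9:- -> H4
  lookup 224.0.0.3: bits 111000000 walk d0:-→d1:-→d2:-→d3:-→d4:H5→d5:-→d6:-→d7:-→d8:H4→d9:- -> H4
  lookup 32.0.0.1: bits 0010 walk d0:-→d1:-→d2:-→d3:H5→d4:- -> H5
  + 44.87.246.16/28 (H2) depth=28
  + 224.110.0.0/16 (H0) depth=16
  lookup 224.110.0.0: bits 1110000001101110 walk d0:-→d1:-→d2:-→d3:-→d4:H5→d5:-→d6:-→d7:-→d8:H4→d9:-→d10:-→d11:-→d12:-→d13:-→d14:-→d15:-→d16:H0 -> H0
  lookup 224.0.3.40: bits 111000000 walk d0:-→d1:-→d2:-→d3:-→d4:H5→d5:-→d6:-→d7:-→d8:H4→d9:- -> H4
  - 44.0.0.0/8 clear@8
  lookup 224.0.12.134: bits 111000000 walk d0:-→d1:-→d2:-→d3:-→d4:H5→d5:-→d6:-→d7:-→d8:H4→d9:- -> H4
  lookup 44.87.246.31: bits 00101100010101111111011000011111 walk d0:-→d1:-→d2:-→d3:H5→d4:-→d5:-→d6:-→d7:-→d8:-→d9:-→d10:-→d11:-→d12:-→d13:-→d14:-→d15:-→d16:-→d17:-→d18:-→d19:-→d20:-→d21:-→d22:-→d23:-→d24:-→d25:-→d26:-→d27:-→d28:H2→d29:-→d30:-→d31:-→d32:H3 -> H3
  lookup 44.87.246.16: bits 0010110001010111111101100001 walk d0:-→d1:-→d2:-→d3:H5→d4:-→d5:-→d6:-→d7:-→d8:-→d9:-→d10:-→d11:-→d12:-→d13:-→d14:-→d15:-→d16:-→d17:-→d18:-→d19:-→d20:-→d21:-→d22:-→d23:-→d24:-→d25:-→d26:-→d27:-→d28:H2 -> H2
  + 224.110.130.0/24 (H5) depth=24
  + 224.110.130.144/28 (H3) depth=28
  lookup 44.87.246.31: bits 00101100010101111111011000011111 walk d0:-→d1:-→d2:-→d3:H5→d4:-→d5:-→d6:-→d7:-→d8:-→d9:-→d10:-→d11:-→d12:-→d13:-→d14:-→d15:-→d16:-→d17:-→d18:-→d19:-→d20:-→d21:-→d22:-→d23:-→d24:-→d25:-→d26:-→d27:-→d28:H2→d29:-→d30:-→d31:-→d32:H3 -> H3
  + 44.87.246.0/25 (H1) depth=25
  + 224.110.0.0/16 (H2) depth=16
  - 224.110.0.0/16 clear@16
  - 44.87.246.31/32 clear@32
  lookup 224.110.130.2: bits 111000000110111010000010 walk d0:-→d1:-→d2:-→d3:-→d4:H5→d5:-→d6:-→d7:-→d8:H4→d9:-→d10:-→d11:-→d12:-→d13:-→d14:-→d15:-→d16:-→d17:-→d18:-→d19:-→d20:-→d21:-→d22:-→d23:-→d24:H5 -> H5
  lookup 224.0.0.7: bits 111000000 walk d0:-→d1:-→d2:-→d3:-→d4:H5→d5:-→d6:-→d7:-→d8:H4→d9:- -> H4
  + 224.110.130.128/26 (H3) depth=26
  lookup 32.1.105.202: bits 0010 walk d0:-→d1:-→d2:-→d3:H5→d4:- -> H5
  - 44.87.246.16/28 clear@28

== LOOKUPS ==
["H4","H4","H4","H4","H4","H5","H0","H4","H4","H3","H2","H3","H5","H4","H5"]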